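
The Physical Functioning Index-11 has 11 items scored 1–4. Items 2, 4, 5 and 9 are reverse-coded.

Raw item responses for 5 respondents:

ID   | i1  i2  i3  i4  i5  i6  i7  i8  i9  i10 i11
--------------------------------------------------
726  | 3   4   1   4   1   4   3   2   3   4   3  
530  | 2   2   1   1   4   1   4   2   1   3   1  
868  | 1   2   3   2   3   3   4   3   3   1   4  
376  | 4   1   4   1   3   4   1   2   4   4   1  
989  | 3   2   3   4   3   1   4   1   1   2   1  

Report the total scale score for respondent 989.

25

Respondent 989 raw: 3, 2, 3, 4, 3, 1, 4, 1, 1, 2, 1.
Reverse-coded (reverse-coded value = 5 − response):
  item 1: 3
  item 2: 5 − 2 = 3
  item 3: 3
  item 4: 5 − 4 = 1
  item 5: 5 − 3 = 2
  item 6: 1
  item 7: 4
  item 8: 1
  item 9: 5 − 1 = 4
  item 10: 2
  item 11: 1
Sum = 3 + 3 + 3 + 1 + 2 + 1 + 4 + 1 + 4 + 2 + 1 = 25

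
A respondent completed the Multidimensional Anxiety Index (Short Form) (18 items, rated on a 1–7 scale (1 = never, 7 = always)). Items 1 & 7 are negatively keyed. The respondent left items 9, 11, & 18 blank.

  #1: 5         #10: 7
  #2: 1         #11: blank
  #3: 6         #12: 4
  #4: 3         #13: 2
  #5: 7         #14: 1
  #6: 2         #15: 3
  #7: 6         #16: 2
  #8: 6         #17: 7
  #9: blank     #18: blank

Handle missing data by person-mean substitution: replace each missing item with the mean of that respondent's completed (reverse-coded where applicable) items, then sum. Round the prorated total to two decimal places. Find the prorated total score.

67.20

Reverse-coded (on a 1–7 scale, reversed = 8 − raw):
  item 1: 8 − 5 = 3
  item 7: 8 − 6 = 2
Completed scored items (15 of 18): 3, 1, 6, 3, 7, 2, 2, 6, 7, 4, 2, 1, 3, 2, 7; sum = 56.
Person mean = 56 / 15 ≈ 3.7333
Prorated total = (56 / 15) × 18 = 67.20 (to 2 dp)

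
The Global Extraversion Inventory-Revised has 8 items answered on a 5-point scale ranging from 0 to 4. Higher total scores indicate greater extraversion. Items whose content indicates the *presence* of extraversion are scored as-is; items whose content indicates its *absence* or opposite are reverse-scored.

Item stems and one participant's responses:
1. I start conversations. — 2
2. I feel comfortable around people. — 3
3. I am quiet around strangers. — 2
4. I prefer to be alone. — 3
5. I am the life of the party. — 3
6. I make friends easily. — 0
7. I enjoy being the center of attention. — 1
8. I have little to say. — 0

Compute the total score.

16

Items 3, 4, 8 describe the absence/opposite of extraversion → reverse-score.
reversed = (0+4) − raw = 4 − raw.
  item 1: 2
  item 2: 3
  item 3: 4 − 2 = 2
  item 4: 4 − 3 = 1
  item 5: 3
  item 6: 0
  item 7: 1
  item 8: 4 − 0 = 4
Total = 2 + 3 + 2 + 1 + 3 + 0 + 1 + 4 = 16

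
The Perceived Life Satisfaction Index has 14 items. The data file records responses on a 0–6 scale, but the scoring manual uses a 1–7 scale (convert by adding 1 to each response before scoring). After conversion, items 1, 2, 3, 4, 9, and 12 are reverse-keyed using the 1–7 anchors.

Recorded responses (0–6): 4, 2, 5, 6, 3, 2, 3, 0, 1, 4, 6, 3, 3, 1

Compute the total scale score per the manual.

51

Convert to 1–7: 5, 3, 6, 7, 4, 3, 4, 1, 2, 5, 7, 4, 4, 2
Reverse-coded (reverse-coded value = 8 − response):
  item 1: 8 − 5 = 3
  item 2: 8 − 3 = 5
  item 3: 8 − 6 = 2
  item 4: 8 − 7 = 1
  item 9: 8 − 2 = 6
  item 12: 8 − 4 = 4
Scored: 3, 5, 2, 1, 4, 3, 4, 1, 6, 5, 7, 4, 4, 2
Total = 51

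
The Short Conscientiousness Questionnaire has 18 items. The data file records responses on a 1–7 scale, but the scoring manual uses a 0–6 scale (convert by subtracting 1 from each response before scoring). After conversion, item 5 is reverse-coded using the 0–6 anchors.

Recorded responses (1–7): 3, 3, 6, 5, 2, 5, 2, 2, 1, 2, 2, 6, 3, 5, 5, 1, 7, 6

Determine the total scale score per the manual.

Convert to 0–6: 2, 2, 5, 4, 1, 4, 1, 1, 0, 1, 1, 5, 2, 4, 4, 0, 6, 5
Reverse-coded (reversed = (0+6) − raw = 6 − raw):
  item 5: 6 − 1 = 5
Scored: 2, 2, 5, 4, 5, 4, 1, 1, 0, 1, 1, 5, 2, 4, 4, 0, 6, 5
Total = 52

52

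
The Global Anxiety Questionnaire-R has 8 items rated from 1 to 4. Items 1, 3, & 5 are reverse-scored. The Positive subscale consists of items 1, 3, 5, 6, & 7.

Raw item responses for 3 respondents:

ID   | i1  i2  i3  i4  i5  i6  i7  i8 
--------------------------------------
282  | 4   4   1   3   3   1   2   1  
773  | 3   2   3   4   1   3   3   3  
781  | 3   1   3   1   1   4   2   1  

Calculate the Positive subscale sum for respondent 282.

Respondent 282 raw: 4, 4, 1, 3, 3, 1, 2, 1.
Positive items: 1, 3, 5, 6, 7.
Reverse-coded (reversed = (1+4) − raw = 5 − raw):
  item 1: 5 − 4 = 1
  item 3: 5 − 1 = 4
  item 5: 5 − 3 = 2
  item 6: 1
  item 7: 2
Sum = 1 + 4 + 2 + 1 + 2 = 10

10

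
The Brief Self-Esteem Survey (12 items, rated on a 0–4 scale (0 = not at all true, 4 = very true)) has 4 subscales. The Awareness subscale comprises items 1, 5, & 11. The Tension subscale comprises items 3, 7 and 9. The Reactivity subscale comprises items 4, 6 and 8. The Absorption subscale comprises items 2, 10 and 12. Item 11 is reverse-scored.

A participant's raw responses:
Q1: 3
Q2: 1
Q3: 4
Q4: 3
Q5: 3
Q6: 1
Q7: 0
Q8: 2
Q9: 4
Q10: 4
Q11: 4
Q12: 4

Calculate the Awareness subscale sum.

6

Awareness items: 1, 5, 11.
Of these, item 11 is reverse-scored; reverse-coded value = 4 − response.
  item 1: 3
  item 5: 3
  item 11: 4 − 4 = 0
Sum = 3 + 3 + 0 = 6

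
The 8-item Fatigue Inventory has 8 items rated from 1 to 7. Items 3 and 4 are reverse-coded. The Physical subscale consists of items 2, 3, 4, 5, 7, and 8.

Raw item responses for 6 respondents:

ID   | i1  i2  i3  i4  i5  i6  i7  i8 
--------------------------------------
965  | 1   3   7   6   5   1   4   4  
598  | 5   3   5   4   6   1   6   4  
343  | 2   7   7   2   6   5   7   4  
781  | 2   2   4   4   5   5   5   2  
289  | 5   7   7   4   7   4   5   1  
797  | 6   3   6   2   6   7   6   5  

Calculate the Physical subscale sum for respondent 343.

Respondent 343 raw: 2, 7, 7, 2, 6, 5, 7, 4.
Physical items: 2, 3, 4, 5, 7, 8.
Reverse-coded (on a 1–7 scale, reversed = 8 − raw):
  item 2: 7
  item 3: 8 − 7 = 1
  item 4: 8 − 2 = 6
  item 5: 6
  item 7: 7
  item 8: 4
Sum = 7 + 1 + 6 + 6 + 7 + 4 = 31

31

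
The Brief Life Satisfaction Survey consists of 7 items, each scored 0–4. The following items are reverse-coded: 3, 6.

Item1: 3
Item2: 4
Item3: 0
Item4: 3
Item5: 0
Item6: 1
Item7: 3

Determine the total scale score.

Reversing items 3 and 6 with 4 − raw:
Total = 3 + 4 + (4−0) + 3 + 0 + (4−1) + 3
      = 3 + 4 + 4 + 3 + 0 + 3 + 3 = 20

20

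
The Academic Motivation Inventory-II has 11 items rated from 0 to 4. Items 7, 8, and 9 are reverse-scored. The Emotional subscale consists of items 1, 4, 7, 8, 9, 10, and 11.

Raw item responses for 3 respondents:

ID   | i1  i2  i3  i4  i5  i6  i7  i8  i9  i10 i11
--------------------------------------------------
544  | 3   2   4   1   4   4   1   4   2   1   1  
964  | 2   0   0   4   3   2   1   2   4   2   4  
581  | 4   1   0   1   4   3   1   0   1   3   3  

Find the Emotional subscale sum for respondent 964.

Respondent 964 raw: 2, 0, 0, 4, 3, 2, 1, 2, 4, 2, 4.
Emotional items: 1, 4, 7, 8, 9, 10, 11.
Reverse-coded (reverse-coded value = 4 − response):
  item 1: 2
  item 4: 4
  item 7: 4 − 1 = 3
  item 8: 4 − 2 = 2
  item 9: 4 − 4 = 0
  item 10: 2
  item 11: 4
Sum = 2 + 4 + 3 + 2 + 0 + 2 + 4 = 17

17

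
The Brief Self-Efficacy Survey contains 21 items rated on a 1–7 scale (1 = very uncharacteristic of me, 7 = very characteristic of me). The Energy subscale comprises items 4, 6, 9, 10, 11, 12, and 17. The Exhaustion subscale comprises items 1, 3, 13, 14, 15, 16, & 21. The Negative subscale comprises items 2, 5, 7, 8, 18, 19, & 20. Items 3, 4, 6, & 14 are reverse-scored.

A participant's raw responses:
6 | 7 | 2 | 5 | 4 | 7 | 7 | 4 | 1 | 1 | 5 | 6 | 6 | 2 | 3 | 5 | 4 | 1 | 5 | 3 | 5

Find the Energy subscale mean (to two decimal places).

Energy items: 4, 6, 9, 10, 11, 12, 17.
Of these, items 4 & 6 are reverse-scored; reverse-coded value = 8 − response.
  item 4: 8 − 5 = 3
  item 6: 8 − 7 = 1
  item 9: 1
  item 10: 1
  item 11: 5
  item 12: 6
  item 17: 4
Sum = 3 + 1 + 1 + 1 + 5 + 6 + 4 = 21
Mean = 21 / 7 = 3.00

3.00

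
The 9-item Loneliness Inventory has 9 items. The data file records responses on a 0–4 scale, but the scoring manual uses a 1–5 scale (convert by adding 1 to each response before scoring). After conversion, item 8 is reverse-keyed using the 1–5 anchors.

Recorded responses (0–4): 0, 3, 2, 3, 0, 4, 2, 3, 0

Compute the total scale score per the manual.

24

Convert to 1–5: 1, 4, 3, 4, 1, 5, 3, 4, 1
Reverse-coded (on a 1–5 scale, reversed = 6 − raw):
  item 8: 6 − 4 = 2
Scored: 1, 4, 3, 4, 1, 5, 3, 2, 1
Total = 24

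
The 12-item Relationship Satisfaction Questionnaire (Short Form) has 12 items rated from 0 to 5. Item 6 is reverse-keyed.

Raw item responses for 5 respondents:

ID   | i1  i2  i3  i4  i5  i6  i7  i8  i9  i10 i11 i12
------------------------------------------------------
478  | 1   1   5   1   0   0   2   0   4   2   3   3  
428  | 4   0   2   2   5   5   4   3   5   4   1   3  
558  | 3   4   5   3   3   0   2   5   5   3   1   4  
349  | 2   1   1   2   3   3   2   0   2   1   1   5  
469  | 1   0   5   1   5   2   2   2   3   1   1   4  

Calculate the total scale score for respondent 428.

33

Respondent 428 raw: 4, 0, 2, 2, 5, 5, 4, 3, 5, 4, 1, 3.
Reverse-coded (reverse-coded value = 5 − response):
  item 1: 4
  item 2: 0
  item 3: 2
  item 4: 2
  item 5: 5
  item 6: 5 − 5 = 0
  item 7: 4
  item 8: 3
  item 9: 5
  item 10: 4
  item 11: 1
  item 12: 3
Sum = 4 + 0 + 2 + 2 + 5 + 0 + 4 + 3 + 5 + 4 + 1 + 3 = 33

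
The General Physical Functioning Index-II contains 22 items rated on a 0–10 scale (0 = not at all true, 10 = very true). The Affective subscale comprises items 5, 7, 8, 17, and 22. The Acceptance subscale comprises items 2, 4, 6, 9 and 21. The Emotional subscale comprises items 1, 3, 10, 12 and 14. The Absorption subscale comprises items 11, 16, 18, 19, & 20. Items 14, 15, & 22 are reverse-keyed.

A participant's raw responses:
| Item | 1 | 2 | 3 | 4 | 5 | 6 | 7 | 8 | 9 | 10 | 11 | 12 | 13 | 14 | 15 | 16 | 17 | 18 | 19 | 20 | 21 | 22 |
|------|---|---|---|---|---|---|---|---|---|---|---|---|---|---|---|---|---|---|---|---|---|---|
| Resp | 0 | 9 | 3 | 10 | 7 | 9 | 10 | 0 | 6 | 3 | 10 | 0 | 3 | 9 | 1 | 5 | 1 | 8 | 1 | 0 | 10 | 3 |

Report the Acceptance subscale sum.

44

Acceptance items: 2, 4, 6, 9, 21.
  item 2: 9
  item 4: 10
  item 6: 9
  item 9: 6
  item 21: 10
Sum = 9 + 10 + 9 + 6 + 10 = 44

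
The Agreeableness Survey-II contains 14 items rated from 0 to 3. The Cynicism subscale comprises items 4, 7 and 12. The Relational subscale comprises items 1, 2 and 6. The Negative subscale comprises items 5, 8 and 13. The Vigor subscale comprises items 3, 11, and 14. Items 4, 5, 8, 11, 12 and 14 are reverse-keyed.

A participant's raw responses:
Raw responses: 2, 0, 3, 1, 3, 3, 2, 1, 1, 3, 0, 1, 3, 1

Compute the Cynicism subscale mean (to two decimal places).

2.00

Cynicism items: 4, 7, 12.
Of these, items 4 and 12 are reverse-keyed; reversed = (0+3) − raw = 3 − raw.
  item 4: 3 − 1 = 2
  item 7: 2
  item 12: 3 − 1 = 2
Sum = 2 + 2 + 2 = 6
Mean = 6 / 3 = 2.00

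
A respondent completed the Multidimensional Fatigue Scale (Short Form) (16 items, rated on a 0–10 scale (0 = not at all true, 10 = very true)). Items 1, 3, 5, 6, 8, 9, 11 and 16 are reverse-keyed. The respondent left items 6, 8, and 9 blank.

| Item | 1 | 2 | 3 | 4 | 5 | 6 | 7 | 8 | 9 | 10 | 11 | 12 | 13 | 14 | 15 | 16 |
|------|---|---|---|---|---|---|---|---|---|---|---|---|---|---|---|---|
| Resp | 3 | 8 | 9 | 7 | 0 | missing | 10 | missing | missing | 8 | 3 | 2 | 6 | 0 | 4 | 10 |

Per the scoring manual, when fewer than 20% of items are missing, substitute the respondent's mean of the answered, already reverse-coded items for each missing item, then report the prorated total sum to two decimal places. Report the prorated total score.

Reverse-coded (reverse-coded value = 10 − response):
  item 1: 10 − 3 = 7
  item 3: 10 − 9 = 1
  item 5: 10 − 0 = 10
  item 11: 10 − 3 = 7
  item 16: 10 − 10 = 0
Completed scored items (13 of 16): 7, 8, 1, 7, 10, 10, 8, 7, 2, 6, 0, 4, 0; sum = 70.
Person mean = 70 / 13 ≈ 5.3846
Prorated total = (70 / 13) × 16 = 86.15 (to 2 dp)

86.15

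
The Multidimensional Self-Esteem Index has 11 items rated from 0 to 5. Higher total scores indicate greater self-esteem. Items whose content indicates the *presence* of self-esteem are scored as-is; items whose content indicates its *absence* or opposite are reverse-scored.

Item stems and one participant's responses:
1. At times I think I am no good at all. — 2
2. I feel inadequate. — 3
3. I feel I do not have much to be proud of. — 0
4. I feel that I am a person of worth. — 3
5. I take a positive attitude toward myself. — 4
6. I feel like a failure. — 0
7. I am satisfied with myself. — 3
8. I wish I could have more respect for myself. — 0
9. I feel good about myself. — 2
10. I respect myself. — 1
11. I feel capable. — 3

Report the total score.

Items 1, 2, 3, 6, 8 describe the absence/opposite of self-esteem → reverse-score.
reverse-coded value = 5 − response.
  item 1: 5 − 2 = 3
  item 2: 5 − 3 = 2
  item 3: 5 − 0 = 5
  item 4: 3
  item 5: 4
  item 6: 5 − 0 = 5
  item 7: 3
  item 8: 5 − 0 = 5
  item 9: 2
  item 10: 1
  item 11: 3
Total = 3 + 2 + 5 + 3 + 4 + 5 + 3 + 5 + 2 + 1 + 3 = 36

36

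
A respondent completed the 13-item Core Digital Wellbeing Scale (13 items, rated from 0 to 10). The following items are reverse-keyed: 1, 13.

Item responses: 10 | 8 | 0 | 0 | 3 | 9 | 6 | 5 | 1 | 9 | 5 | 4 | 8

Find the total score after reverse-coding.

Reversing items 1 & 13 with 10 − raw:
Total = (10−10) + 8 + 0 + 0 + 3 + 9 + 6 + 5 + 1 + 9 + 5 + 4 + (10−8)
      = 0 + 8 + 0 + 0 + 3 + 9 + 6 + 5 + 1 + 9 + 5 + 4 + 2 = 52

52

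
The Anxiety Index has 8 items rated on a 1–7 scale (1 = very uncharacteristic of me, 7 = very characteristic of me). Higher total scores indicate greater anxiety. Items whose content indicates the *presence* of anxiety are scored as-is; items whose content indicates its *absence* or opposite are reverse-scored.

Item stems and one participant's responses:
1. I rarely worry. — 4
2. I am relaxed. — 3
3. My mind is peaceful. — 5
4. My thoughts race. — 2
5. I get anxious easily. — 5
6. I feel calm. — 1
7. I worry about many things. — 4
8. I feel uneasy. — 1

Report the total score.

31

Items 1, 2, 3, 6 describe the absence/opposite of anxiety → reverse-score.
reversed = (1+7) − raw = 8 − raw.
  item 1: 8 − 4 = 4
  item 2: 8 − 3 = 5
  item 3: 8 − 5 = 3
  item 4: 2
  item 5: 5
  item 6: 8 − 1 = 7
  item 7: 4
  item 8: 1
Total = 4 + 5 + 3 + 2 + 5 + 7 + 4 + 1 = 31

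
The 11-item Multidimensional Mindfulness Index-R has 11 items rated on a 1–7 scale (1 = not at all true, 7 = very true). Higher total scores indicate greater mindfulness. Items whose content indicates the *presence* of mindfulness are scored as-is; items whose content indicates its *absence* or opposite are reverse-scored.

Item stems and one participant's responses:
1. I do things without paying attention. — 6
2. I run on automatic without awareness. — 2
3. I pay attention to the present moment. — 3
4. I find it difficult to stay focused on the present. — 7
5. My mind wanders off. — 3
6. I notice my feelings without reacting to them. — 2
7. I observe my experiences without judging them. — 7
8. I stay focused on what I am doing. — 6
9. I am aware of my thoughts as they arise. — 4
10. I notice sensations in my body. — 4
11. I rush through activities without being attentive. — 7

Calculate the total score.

41

Items 1, 2, 4, 5, 11 describe the absence/opposite of mindfulness → reverse-score.
on a 1–7 scale, reversed = 8 − raw.
  item 1: 8 − 6 = 2
  item 2: 8 − 2 = 6
  item 3: 3
  item 4: 8 − 7 = 1
  item 5: 8 − 3 = 5
  item 6: 2
  item 7: 7
  item 8: 6
  item 9: 4
  item 10: 4
  item 11: 8 − 7 = 1
Total = 2 + 6 + 3 + 1 + 5 + 2 + 7 + 6 + 4 + 4 + 1 = 41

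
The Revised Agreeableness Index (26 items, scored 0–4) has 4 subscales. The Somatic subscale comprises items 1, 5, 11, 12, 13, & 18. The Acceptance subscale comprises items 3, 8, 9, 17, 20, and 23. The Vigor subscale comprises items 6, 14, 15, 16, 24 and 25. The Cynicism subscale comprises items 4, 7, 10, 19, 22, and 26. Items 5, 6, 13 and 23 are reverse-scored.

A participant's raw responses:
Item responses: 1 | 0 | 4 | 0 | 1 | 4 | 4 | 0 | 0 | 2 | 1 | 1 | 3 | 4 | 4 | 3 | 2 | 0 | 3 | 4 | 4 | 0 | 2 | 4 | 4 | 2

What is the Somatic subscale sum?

7

Somatic items: 1, 5, 11, 12, 13, 18.
Of these, items 5 & 13 are reverse-scored; reverse-coded value = 4 − response.
  item 1: 1
  item 5: 4 − 1 = 3
  item 11: 1
  item 12: 1
  item 13: 4 − 3 = 1
  item 18: 0
Sum = 1 + 3 + 1 + 1 + 1 + 0 = 7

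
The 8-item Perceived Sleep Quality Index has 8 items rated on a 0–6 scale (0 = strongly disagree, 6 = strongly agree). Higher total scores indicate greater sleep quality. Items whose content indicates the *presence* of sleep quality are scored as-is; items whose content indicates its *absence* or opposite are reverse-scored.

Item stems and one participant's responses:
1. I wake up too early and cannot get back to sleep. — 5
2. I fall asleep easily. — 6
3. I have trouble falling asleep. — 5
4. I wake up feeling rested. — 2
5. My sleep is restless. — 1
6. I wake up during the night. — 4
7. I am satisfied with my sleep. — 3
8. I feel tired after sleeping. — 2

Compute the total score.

24

Items 1, 3, 5, 6, 8 describe the absence/opposite of sleep quality → reverse-score.
reverse-coded value = 6 − response.
  item 1: 6 − 5 = 1
  item 2: 6
  item 3: 6 − 5 = 1
  item 4: 2
  item 5: 6 − 1 = 5
  item 6: 6 − 4 = 2
  item 7: 3
  item 8: 6 − 2 = 4
Total = 1 + 6 + 1 + 2 + 5 + 2 + 3 + 4 = 24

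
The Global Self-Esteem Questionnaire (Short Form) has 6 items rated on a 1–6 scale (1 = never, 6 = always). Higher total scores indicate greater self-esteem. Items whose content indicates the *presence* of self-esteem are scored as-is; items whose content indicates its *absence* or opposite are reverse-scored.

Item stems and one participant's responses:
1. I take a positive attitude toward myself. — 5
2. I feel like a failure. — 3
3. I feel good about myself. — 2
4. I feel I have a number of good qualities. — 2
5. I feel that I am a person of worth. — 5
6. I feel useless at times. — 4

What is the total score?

Items 2, 6 describe the absence/opposite of self-esteem → reverse-score.
reverse-coded value = 7 − response.
  item 1: 5
  item 2: 7 − 3 = 4
  item 3: 2
  item 4: 2
  item 5: 5
  item 6: 7 − 4 = 3
Total = 5 + 4 + 2 + 2 + 5 + 3 = 21

21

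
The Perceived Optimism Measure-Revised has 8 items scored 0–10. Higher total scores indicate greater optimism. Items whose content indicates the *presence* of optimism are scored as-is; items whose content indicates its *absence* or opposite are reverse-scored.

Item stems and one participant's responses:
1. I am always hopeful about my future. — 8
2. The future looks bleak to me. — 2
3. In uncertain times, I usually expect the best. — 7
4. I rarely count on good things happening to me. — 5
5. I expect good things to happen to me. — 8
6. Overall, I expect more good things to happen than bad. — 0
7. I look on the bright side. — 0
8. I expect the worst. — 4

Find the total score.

42

Items 2, 4, 8 describe the absence/opposite of optimism → reverse-score.
reverse-coded value = 10 − response.
  item 1: 8
  item 2: 10 − 2 = 8
  item 3: 7
  item 4: 10 − 5 = 5
  item 5: 8
  item 6: 0
  item 7: 0
  item 8: 10 − 4 = 6
Total = 8 + 8 + 7 + 5 + 8 + 0 + 0 + 6 = 42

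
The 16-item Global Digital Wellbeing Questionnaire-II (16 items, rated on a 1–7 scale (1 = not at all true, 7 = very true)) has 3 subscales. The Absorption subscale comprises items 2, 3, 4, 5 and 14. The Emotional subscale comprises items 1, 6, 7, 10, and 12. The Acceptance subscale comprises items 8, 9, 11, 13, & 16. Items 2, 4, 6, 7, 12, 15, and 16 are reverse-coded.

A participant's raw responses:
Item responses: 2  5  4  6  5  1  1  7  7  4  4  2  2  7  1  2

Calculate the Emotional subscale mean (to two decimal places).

Emotional items: 1, 6, 7, 10, 12.
Of these, items 6, 7 and 12 are reverse-coded; on a 1–7 scale, reversed = 8 − raw.
  item 1: 2
  item 6: 8 − 1 = 7
  item 7: 8 − 1 = 7
  item 10: 4
  item 12: 8 − 2 = 6
Sum = 2 + 7 + 7 + 4 + 6 = 26
Mean = 26 / 5 = 5.20

5.20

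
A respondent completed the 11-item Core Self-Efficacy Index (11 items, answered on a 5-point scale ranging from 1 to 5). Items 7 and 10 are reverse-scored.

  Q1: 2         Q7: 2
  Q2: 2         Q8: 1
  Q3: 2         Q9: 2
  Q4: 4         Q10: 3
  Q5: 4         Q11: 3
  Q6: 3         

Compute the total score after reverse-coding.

Reverse-coded items (reverse-coded value = 6 − response):
  item 7: 6 − 2 = 4
  item 10: 6 − 3 = 3
Scored responses: 2, 2, 2, 4, 4, 3, 4, 1, 2, 3, 3
Total = 2 + 2 + 2 + 4 + 4 + 3 + 4 + 1 + 2 + 3 + 3 = 30

30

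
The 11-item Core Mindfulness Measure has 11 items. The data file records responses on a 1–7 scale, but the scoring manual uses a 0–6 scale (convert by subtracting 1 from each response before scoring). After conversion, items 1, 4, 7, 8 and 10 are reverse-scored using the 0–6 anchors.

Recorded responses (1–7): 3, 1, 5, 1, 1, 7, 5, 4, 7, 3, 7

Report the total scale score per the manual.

41

Convert to 0–6: 2, 0, 4, 0, 0, 6, 4, 3, 6, 2, 6
Reverse-coded (reverse-coded value = 6 − response):
  item 1: 6 − 2 = 4
  item 4: 6 − 0 = 6
  item 7: 6 − 4 = 2
  item 8: 6 − 3 = 3
  item 10: 6 − 2 = 4
Scored: 4, 0, 4, 6, 0, 6, 2, 3, 6, 4, 6
Total = 41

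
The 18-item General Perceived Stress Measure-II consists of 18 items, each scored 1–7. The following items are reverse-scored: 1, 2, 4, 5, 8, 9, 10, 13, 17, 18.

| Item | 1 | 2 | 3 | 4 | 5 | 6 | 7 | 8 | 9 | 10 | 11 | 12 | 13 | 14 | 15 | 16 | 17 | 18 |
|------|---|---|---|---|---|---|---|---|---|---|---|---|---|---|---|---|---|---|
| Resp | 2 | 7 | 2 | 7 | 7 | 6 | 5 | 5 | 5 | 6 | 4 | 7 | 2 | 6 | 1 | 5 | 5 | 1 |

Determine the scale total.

Apply reverse scoring (reversed = (1+7) − raw = 8 − raw):
  item 1: 8 − 2 = 6
  item 2: 8 − 7 = 1
  item 4: 8 − 7 = 1
  item 5: 8 − 7 = 1
  item 8: 8 − 5 = 3
  item 9: 8 − 5 = 3
  item 10: 8 − 6 = 2
  item 13: 8 − 2 = 6
  item 17: 8 − 5 = 3
  item 18: 8 − 1 = 7
After reverse-coding: 6, 1, 2, 1, 1, 6, 5, 3, 3, 2, 4, 7, 6, 6, 1, 5, 3, 7
Total = 6 + 1 + 2 + 1 + 1 + 6 + 5 + 3 + 3 + 2 + 4 + 7 + 6 + 6 + 1 + 5 + 3 + 7 = 69

69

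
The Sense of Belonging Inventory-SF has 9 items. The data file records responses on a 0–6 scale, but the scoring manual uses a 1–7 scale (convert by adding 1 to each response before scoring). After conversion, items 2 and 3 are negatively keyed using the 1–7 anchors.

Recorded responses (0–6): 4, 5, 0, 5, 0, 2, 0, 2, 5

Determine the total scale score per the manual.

Convert to 1–7: 5, 6, 1, 6, 1, 3, 1, 3, 6
Reverse-coded (on a 1–7 scale, reversed = 8 − raw):
  item 2: 8 − 6 = 2
  item 3: 8 − 1 = 7
Scored: 5, 2, 7, 6, 1, 3, 1, 3, 6
Total = 34

34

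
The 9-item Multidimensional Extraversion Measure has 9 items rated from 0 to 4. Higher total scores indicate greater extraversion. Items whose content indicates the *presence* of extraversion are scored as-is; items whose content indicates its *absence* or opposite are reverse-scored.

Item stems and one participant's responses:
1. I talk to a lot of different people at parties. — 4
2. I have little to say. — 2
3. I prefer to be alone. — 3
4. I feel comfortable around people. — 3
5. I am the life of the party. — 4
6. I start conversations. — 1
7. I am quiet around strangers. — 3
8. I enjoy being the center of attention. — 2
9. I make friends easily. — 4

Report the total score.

Items 2, 3, 7 describe the absence/opposite of extraversion → reverse-score.
reverse-coded value = 4 − response.
  item 1: 4
  item 2: 4 − 2 = 2
  item 3: 4 − 3 = 1
  item 4: 3
  item 5: 4
  item 6: 1
  item 7: 4 − 3 = 1
  item 8: 2
  item 9: 4
Total = 4 + 2 + 1 + 3 + 4 + 1 + 1 + 2 + 4 = 22

22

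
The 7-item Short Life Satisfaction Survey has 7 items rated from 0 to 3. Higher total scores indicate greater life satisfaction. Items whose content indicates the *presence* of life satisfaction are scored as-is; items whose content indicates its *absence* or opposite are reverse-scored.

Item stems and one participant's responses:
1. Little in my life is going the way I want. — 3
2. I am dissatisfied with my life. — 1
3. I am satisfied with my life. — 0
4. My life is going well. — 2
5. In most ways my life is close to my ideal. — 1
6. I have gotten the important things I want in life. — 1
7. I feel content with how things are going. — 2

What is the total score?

Items 1, 2 describe the absence/opposite of life satisfaction → reverse-score.
on a 0–3 scale, reversed = 3 − raw.
  item 1: 3 − 3 = 0
  item 2: 3 − 1 = 2
  item 3: 0
  item 4: 2
  item 5: 1
  item 6: 1
  item 7: 2
Total = 0 + 2 + 0 + 2 + 1 + 1 + 2 = 8

8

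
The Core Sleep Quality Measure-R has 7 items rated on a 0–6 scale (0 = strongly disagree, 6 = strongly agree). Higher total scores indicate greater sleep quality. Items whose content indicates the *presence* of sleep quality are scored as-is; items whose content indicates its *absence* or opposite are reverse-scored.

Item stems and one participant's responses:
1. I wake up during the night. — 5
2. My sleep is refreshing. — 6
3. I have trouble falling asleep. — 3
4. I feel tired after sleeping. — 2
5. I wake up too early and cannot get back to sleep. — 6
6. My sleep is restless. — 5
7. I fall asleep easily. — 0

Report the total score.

Items 1, 3, 4, 5, 6 describe the absence/opposite of sleep quality → reverse-score.
reverse-coded value = 6 − response.
  item 1: 6 − 5 = 1
  item 2: 6
  item 3: 6 − 3 = 3
  item 4: 6 − 2 = 4
  item 5: 6 − 6 = 0
  item 6: 6 − 5 = 1
  item 7: 0
Total = 1 + 6 + 3 + 4 + 0 + 1 + 0 = 15

15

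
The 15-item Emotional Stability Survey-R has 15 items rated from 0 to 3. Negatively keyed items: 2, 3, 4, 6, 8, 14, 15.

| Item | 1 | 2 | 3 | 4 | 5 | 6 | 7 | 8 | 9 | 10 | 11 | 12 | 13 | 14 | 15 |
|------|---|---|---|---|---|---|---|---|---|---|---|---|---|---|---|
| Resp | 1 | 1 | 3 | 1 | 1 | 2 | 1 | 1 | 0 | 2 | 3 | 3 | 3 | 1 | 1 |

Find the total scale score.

Reversing items 2, 3, 4, 6, 8, 14 and 15 with 3 − raw:
Total = 1 + (3−1) + (3−3) + (3−1) + 1 + (3−2) + 1 + (3−1) + 0 + 2 + 3 + 3 + 3 + (3−1) + (3−1)
      = 1 + 2 + 0 + 2 + 1 + 1 + 1 + 2 + 0 + 2 + 3 + 3 + 3 + 2 + 2 = 25

25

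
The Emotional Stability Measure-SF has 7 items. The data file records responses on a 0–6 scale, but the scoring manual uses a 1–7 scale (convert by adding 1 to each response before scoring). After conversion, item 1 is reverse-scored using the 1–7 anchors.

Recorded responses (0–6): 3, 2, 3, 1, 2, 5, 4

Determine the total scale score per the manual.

Convert to 1–7: 4, 3, 4, 2, 3, 6, 5
Reverse-coded (reversed = (1+7) − raw = 8 − raw):
  item 1: 8 − 4 = 4
Scored: 4, 3, 4, 2, 3, 6, 5
Total = 27

27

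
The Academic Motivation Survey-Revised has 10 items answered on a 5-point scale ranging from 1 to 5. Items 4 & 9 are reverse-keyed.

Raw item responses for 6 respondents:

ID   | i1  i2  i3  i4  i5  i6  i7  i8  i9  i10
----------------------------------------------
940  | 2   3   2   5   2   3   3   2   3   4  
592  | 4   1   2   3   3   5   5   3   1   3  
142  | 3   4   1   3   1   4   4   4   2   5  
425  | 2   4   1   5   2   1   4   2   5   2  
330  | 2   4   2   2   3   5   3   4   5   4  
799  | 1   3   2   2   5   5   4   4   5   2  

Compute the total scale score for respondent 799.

Respondent 799 raw: 1, 3, 2, 2, 5, 5, 4, 4, 5, 2.
Reverse-coded (on a 1–5 scale, reversed = 6 − raw):
  item 1: 1
  item 2: 3
  item 3: 2
  item 4: 6 − 2 = 4
  item 5: 5
  item 6: 5
  item 7: 4
  item 8: 4
  item 9: 6 − 5 = 1
  item 10: 2
Sum = 1 + 3 + 2 + 4 + 5 + 5 + 4 + 4 + 1 + 2 = 31

31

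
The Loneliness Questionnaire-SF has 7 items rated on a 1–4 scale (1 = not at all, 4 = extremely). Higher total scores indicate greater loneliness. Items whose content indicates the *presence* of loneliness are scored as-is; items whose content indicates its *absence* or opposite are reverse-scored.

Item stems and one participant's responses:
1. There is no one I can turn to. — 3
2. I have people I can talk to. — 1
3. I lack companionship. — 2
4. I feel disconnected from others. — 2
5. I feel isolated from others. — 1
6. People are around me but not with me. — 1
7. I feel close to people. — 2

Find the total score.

Items 2, 7 describe the absence/opposite of loneliness → reverse-score.
reverse-coded value = 5 − response.
  item 1: 3
  item 2: 5 − 1 = 4
  item 3: 2
  item 4: 2
  item 5: 1
  item 6: 1
  item 7: 5 − 2 = 3
Total = 3 + 4 + 2 + 2 + 1 + 1 + 3 = 16

16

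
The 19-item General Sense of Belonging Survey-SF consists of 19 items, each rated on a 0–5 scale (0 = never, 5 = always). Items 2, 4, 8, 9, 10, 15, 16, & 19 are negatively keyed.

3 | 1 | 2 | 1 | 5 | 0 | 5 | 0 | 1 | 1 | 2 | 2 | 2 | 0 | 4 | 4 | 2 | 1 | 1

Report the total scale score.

51

Raw sum = 37. Negatively keyed items: 2, 4, 8, 9, 10, 15, 16, 19; their raw sum = 13.
Each reversal replaces raw with 5 − raw, changing the total by 5 − 2·raw per item.
Total = 37 + 8·5 − 2·13 = 37 + 40 − 26 = 51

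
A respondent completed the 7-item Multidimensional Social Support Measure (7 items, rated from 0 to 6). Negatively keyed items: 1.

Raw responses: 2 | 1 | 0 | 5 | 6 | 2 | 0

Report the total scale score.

Raw sum = 16. Negatively keyed items: 1; their raw sum = 2.
Each reversal replaces raw with 6 − raw, changing the total by 6 − 2·raw per item.
Total = 16 + 1·6 − 2·2 = 16 + 6 − 4 = 18

18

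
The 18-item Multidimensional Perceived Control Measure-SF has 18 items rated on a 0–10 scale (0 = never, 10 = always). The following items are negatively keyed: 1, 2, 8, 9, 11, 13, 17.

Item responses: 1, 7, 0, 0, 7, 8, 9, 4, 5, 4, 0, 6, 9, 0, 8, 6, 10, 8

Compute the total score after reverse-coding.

Apply reverse scoring (on a 0–10 scale, reversed = 10 − raw):
  item 1: 10 − 1 = 9
  item 2: 10 − 7 = 3
  item 8: 10 − 4 = 6
  item 9: 10 − 5 = 5
  item 11: 10 − 0 = 10
  item 13: 10 − 9 = 1
  item 17: 10 − 10 = 0
After reverse-coding: 9, 3, 0, 0, 7, 8, 9, 6, 5, 4, 10, 6, 1, 0, 8, 6, 0, 8
Total = 9 + 3 + 0 + 0 + 7 + 8 + 9 + 6 + 5 + 4 + 10 + 6 + 1 + 0 + 8 + 6 + 0 + 8 = 90

90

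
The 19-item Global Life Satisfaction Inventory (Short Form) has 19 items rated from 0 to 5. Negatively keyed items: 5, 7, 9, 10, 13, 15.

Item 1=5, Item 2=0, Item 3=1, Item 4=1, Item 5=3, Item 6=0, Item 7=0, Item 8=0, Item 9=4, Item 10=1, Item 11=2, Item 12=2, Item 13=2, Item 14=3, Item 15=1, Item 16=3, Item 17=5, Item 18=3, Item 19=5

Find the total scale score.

Reverse-coded items (reversed = (0+5) − raw = 5 − raw):
  item 5: 5 − 3 = 2
  item 7: 5 − 0 = 5
  item 9: 5 − 4 = 1
  item 10: 5 − 1 = 4
  item 13: 5 − 2 = 3
  item 15: 5 − 1 = 4
After reverse-coding: 5, 0, 1, 1, 2, 0, 5, 0, 1, 4, 2, 2, 3, 3, 4, 3, 5, 3, 5
Total = 5 + 0 + 1 + 1 + 2 + 0 + 5 + 0 + 1 + 4 + 2 + 2 + 3 + 3 + 4 + 3 + 5 + 3 + 5 = 49

49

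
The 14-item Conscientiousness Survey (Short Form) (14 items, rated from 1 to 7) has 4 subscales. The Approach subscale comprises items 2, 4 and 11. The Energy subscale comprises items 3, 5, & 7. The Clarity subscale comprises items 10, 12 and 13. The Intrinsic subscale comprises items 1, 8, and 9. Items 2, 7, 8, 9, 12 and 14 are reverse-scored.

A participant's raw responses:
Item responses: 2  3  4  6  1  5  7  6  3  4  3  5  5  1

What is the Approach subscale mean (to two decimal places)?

4.67

Approach items: 2, 4, 11.
Of these, item 2 is reverse-scored; reverse-coded value = 8 − response.
  item 2: 8 − 3 = 5
  item 4: 6
  item 11: 3
Sum = 5 + 6 + 3 = 14
Mean = 14 / 3 = 4.67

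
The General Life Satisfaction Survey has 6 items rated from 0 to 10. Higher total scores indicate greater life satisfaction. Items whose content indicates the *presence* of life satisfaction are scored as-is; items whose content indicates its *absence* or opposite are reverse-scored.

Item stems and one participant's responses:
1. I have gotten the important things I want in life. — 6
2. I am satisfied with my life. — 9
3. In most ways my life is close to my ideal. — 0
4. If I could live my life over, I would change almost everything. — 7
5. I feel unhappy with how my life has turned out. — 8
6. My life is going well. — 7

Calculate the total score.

27

Items 4, 5 describe the absence/opposite of life satisfaction → reverse-score.
on a 0–10 scale, reversed = 10 − raw.
  item 1: 6
  item 2: 9
  item 3: 0
  item 4: 10 − 7 = 3
  item 5: 10 − 8 = 2
  item 6: 7
Total = 6 + 9 + 0 + 3 + 2 + 7 = 27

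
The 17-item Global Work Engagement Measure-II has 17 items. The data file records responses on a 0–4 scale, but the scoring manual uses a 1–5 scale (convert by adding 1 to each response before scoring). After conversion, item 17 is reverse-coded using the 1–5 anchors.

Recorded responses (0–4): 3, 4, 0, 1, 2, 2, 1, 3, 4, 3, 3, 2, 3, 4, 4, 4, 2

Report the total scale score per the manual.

Convert to 1–5: 4, 5, 1, 2, 3, 3, 2, 4, 5, 4, 4, 3, 4, 5, 5, 5, 3
Reverse-coded (reversed = (1+5) − raw = 6 − raw):
  item 17: 6 − 3 = 3
Scored: 4, 5, 1, 2, 3, 3, 2, 4, 5, 4, 4, 3, 4, 5, 5, 5, 3
Total = 62

62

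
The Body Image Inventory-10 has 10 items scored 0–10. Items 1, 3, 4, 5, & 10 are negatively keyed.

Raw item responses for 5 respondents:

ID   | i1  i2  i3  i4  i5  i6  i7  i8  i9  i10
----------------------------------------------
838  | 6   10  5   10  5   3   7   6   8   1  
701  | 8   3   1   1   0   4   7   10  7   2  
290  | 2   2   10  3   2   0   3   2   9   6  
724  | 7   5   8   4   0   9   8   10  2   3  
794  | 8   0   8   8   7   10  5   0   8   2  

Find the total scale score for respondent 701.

Respondent 701 raw: 8, 3, 1, 1, 0, 4, 7, 10, 7, 2.
Reverse-coded (on a 0–10 scale, reversed = 10 − raw):
  item 1: 10 − 8 = 2
  item 2: 3
  item 3: 10 − 1 = 9
  item 4: 10 − 1 = 9
  item 5: 10 − 0 = 10
  item 6: 4
  item 7: 7
  item 8: 10
  item 9: 7
  item 10: 10 − 2 = 8
Sum = 2 + 3 + 9 + 9 + 10 + 4 + 7 + 10 + 7 + 8 = 69

69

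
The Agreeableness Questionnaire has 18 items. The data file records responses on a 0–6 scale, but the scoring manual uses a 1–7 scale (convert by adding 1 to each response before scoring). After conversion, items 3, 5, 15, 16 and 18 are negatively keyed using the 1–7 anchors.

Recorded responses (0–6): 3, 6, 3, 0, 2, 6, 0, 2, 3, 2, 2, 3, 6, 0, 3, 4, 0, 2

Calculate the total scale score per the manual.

Convert to 1–7: 4, 7, 4, 1, 3, 7, 1, 3, 4, 3, 3, 4, 7, 1, 4, 5, 1, 3
Reverse-coded (on a 1–7 scale, reversed = 8 − raw):
  item 3: 8 − 4 = 4
  item 5: 8 − 3 = 5
  item 15: 8 − 4 = 4
  item 16: 8 − 5 = 3
  item 18: 8 − 3 = 5
Scored: 4, 7, 4, 1, 5, 7, 1, 3, 4, 3, 3, 4, 7, 1, 4, 3, 1, 5
Total = 67

67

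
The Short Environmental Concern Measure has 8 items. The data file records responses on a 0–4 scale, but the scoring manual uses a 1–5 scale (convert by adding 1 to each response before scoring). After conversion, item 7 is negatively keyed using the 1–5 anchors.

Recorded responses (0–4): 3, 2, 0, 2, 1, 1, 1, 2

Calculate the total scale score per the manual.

Convert to 1–5: 4, 3, 1, 3, 2, 2, 2, 3
Reverse-coded (reverse-coded value = 6 − response):
  item 7: 6 − 2 = 4
Scored: 4, 3, 1, 3, 2, 2, 4, 3
Total = 22

22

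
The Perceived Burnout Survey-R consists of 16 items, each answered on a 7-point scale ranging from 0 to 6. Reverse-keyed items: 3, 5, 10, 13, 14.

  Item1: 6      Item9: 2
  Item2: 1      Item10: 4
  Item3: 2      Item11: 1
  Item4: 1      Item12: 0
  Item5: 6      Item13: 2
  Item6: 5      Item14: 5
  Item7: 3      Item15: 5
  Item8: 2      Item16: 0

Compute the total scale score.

Reverse-keyed items use 6 − raw:
  item 3: 6 − 2 = 4
  item 5: 6 − 6 = 0
  item 10: 6 − 4 = 2
  item 13: 6 − 2 = 4
  item 14: 6 − 5 = 1
Scored responses: 6, 1, 4, 1, 0, 5, 3, 2, 2, 2, 1, 0, 4, 1, 5, 0
Total = 6 + 1 + 4 + 1 + 0 + 5 + 3 + 2 + 2 + 2 + 1 + 0 + 4 + 1 + 5 + 0 = 37

37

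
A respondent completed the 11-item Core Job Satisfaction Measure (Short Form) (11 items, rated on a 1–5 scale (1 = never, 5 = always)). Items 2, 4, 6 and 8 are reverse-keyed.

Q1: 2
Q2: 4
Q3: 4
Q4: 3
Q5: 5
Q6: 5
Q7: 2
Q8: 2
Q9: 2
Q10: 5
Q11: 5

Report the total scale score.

35

Reverse-keyed items use 6 − raw:
  item 2: 6 − 4 = 2
  item 4: 6 − 3 = 3
  item 6: 6 − 5 = 1
  item 8: 6 − 2 = 4
Scored items: 2, 2, 4, 3, 5, 1, 2, 4, 2, 5, 5
Total = 2 + 2 + 4 + 3 + 5 + 1 + 2 + 4 + 2 + 5 + 5 = 35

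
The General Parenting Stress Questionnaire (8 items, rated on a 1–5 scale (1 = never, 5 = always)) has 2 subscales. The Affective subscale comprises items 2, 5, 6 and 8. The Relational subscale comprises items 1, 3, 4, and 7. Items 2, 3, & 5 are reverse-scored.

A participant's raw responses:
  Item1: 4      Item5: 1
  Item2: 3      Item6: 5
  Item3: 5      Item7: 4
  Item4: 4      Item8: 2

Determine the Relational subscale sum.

Relational items: 1, 3, 4, 7.
Of these, item 3 is reverse-scored; reverse-coded value = 6 − response.
  item 1: 4
  item 3: 6 − 5 = 1
  item 4: 4
  item 7: 4
Sum = 4 + 1 + 4 + 4 = 13

13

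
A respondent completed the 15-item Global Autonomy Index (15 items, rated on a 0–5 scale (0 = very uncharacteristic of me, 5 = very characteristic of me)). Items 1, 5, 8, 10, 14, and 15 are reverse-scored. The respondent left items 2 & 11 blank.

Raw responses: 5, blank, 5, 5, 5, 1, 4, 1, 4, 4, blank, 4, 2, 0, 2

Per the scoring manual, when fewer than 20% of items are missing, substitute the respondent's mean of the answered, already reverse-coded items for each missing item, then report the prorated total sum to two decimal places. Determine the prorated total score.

43.85

Reverse-coded (on a 0–5 scale, reversed = 5 − raw):
  item 1: 5 − 5 = 0
  item 5: 5 − 5 = 0
  item 8: 5 − 1 = 4
  item 10: 5 − 4 = 1
  item 14: 5 − 0 = 5
  item 15: 5 − 2 = 3
Completed scored items (13 of 15): 0, 5, 5, 0, 1, 4, 4, 4, 1, 4, 2, 5, 3; sum = 38.
Person mean = 38 / 13 ≈ 2.9231
Prorated total = (38 / 13) × 15 = 43.85 (to 2 dp)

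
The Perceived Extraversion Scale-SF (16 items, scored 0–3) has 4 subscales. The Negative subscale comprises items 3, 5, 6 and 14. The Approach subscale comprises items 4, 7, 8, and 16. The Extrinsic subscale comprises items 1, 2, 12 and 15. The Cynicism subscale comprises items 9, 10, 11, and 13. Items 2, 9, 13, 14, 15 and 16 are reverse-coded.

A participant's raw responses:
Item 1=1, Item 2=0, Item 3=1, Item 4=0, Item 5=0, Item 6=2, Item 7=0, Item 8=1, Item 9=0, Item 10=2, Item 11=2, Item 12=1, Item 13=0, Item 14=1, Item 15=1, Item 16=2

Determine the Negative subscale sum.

5

Negative items: 3, 5, 6, 14.
Of these, item 14 is reverse-coded; reverse-coded value = 3 − response.
  item 3: 1
  item 5: 0
  item 6: 2
  item 14: 3 − 1 = 2
Sum = 1 + 0 + 2 + 2 = 5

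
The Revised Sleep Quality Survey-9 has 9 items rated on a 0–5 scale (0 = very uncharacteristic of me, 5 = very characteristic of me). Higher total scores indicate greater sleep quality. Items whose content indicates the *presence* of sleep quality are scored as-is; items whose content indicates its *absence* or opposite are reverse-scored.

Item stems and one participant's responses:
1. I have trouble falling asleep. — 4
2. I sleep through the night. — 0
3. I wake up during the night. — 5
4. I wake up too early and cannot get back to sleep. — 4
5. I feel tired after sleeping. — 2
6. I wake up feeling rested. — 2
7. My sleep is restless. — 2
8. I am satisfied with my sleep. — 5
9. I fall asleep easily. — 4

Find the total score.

Items 1, 3, 4, 5, 7 describe the absence/opposite of sleep quality → reverse-score.
on a 0–5 scale, reversed = 5 − raw.
  item 1: 5 − 4 = 1
  item 2: 0
  item 3: 5 − 5 = 0
  item 4: 5 − 4 = 1
  item 5: 5 − 2 = 3
  item 6: 2
  item 7: 5 − 2 = 3
  item 8: 5
  item 9: 4
Total = 1 + 0 + 0 + 1 + 3 + 2 + 3 + 5 + 4 = 19

19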